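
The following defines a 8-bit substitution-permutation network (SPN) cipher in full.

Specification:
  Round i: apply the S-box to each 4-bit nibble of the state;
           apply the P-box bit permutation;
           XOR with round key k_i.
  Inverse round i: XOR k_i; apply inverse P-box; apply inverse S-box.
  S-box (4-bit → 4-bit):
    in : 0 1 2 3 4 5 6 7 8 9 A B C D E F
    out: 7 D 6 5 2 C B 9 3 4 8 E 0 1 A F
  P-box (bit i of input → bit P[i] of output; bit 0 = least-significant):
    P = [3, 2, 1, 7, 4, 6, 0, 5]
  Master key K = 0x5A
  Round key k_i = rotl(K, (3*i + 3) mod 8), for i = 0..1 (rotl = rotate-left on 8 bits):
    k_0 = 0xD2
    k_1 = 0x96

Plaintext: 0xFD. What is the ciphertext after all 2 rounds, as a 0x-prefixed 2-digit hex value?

s_0 = plaintext = 0xFD
s_1 = Round(s_0, k_0) = 0xAB
s_2 = Round(s_1, k_1) = 0x30

0x30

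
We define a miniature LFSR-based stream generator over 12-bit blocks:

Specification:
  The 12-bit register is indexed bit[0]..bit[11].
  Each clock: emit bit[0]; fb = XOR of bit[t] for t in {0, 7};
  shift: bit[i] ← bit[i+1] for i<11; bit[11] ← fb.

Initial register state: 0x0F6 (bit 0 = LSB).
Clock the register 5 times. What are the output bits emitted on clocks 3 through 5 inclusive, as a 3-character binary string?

reg_0 = 0x0F6
clock 1: out=0, reg = 0x87B
clock 2: out=1, reg = 0xC3D
clock 3: out=1, reg = 0xE1E
clock 4: out=0, reg = 0x70F
clock 5: out=1, reg = 0xB87

101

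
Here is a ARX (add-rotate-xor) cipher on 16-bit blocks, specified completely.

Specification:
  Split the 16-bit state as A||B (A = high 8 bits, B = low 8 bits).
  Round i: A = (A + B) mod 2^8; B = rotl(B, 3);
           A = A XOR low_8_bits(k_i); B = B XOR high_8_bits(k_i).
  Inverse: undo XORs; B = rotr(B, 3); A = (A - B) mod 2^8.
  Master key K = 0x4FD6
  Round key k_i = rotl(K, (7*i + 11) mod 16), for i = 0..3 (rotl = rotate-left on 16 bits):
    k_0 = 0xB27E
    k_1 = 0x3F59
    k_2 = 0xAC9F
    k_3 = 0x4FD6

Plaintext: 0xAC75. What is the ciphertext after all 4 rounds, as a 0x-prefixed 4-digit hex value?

s_0 = plaintext = 0xAC75
s_1 = Round(s_0, k_0) = 0x5F19
s_2 = Round(s_1, k_1) = 0x21F7
s_3 = Round(s_2, k_2) = 0x8713
s_4 = Round(s_3, k_3) = 0x4CD7

0x4CD7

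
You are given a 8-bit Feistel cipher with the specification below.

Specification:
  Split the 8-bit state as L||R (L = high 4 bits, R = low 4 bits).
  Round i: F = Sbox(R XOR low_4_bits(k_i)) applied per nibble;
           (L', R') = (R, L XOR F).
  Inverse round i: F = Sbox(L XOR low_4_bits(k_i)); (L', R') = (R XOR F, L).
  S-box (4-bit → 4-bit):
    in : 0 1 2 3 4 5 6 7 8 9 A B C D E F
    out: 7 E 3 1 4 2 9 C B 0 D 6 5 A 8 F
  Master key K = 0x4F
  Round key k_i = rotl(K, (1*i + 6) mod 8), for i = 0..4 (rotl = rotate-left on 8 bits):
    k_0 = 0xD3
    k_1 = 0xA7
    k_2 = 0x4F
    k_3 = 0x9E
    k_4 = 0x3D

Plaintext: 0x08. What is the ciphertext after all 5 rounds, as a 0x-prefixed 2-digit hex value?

0xD1

s_0 = plaintext = 0x08
s_1 = Round(s_0, k_0) = 0x86
s_2 = Round(s_1, k_1) = 0x66
s_3 = Round(s_2, k_2) = 0x66
s_4 = Round(s_3, k_3) = 0x6D
s_5 = Round(s_4, k_4) = 0xD1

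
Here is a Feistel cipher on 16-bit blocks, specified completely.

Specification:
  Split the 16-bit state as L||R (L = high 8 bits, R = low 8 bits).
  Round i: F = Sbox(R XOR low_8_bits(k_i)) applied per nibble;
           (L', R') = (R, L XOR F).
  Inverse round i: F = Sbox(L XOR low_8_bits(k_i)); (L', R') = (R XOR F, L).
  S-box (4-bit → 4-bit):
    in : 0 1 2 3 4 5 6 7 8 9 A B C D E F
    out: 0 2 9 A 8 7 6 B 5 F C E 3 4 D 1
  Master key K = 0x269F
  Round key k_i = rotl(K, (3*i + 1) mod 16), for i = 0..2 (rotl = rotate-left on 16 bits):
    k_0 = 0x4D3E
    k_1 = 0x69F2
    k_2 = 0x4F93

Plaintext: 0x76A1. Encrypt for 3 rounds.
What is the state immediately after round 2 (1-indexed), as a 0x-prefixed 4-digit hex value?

0x8716

s_0 = plaintext = 0x76A1
s_1 = Round(s_0, k_0) = 0xA187
s_2 = Round(s_1, k_1) = 0x8716
s_3 = Round(s_2, k_2) = 0x16D0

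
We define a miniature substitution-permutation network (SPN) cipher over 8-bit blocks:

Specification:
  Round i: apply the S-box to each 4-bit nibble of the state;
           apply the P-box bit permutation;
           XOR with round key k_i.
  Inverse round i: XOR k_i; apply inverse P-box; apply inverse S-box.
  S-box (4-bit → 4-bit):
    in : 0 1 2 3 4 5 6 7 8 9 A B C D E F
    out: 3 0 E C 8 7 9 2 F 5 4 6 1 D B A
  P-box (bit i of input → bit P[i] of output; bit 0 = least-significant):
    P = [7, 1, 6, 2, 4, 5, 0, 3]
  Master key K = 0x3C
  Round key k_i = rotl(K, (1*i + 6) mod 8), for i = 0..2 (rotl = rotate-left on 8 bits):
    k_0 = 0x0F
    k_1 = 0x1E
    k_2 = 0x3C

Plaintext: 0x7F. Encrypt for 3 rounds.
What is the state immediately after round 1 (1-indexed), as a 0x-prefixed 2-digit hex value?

0x29

s_0 = plaintext = 0x7F
s_1 = Round(s_0, k_0) = 0x29
s_2 = Round(s_1, k_1) = 0xF7
s_3 = Round(s_2, k_2) = 0x16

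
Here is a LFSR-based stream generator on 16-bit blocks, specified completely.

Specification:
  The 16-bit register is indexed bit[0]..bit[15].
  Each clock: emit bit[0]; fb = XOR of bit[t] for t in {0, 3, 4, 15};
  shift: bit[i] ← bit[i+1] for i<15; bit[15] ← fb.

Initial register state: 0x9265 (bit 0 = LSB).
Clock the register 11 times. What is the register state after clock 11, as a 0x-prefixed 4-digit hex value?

0x1F52

reg_0 = 0x9265
clock 1: out=1, reg = 0x4932
clock 2: out=0, reg = 0xA499
clock 3: out=1, reg = 0x524C
clock 4: out=0, reg = 0xA926
clock 5: out=0, reg = 0xD493
clock 6: out=1, reg = 0xEA49
clock 7: out=1, reg = 0xF524
clock 8: out=0, reg = 0xFA92
clock 9: out=0, reg = 0x7D49
clock 10: out=1, reg = 0x3EA4
clock 11: out=0, reg = 0x1F52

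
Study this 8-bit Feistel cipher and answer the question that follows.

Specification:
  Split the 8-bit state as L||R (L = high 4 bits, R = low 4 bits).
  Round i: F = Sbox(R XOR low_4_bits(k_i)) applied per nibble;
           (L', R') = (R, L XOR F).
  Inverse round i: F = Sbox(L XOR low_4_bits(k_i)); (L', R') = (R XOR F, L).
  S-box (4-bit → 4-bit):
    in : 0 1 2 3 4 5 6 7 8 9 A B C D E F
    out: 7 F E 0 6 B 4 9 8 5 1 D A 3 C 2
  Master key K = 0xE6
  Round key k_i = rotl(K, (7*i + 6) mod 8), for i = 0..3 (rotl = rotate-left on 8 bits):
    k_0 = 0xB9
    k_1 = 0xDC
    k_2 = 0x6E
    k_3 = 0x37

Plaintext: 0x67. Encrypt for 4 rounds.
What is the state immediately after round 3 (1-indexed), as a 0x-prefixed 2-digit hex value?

s_0 = plaintext = 0x67
s_1 = Round(s_0, k_0) = 0x7A
s_2 = Round(s_1, k_1) = 0xA3
s_3 = Round(s_2, k_2) = 0x39
s_4 = Round(s_3, k_3) = 0x9F

0x39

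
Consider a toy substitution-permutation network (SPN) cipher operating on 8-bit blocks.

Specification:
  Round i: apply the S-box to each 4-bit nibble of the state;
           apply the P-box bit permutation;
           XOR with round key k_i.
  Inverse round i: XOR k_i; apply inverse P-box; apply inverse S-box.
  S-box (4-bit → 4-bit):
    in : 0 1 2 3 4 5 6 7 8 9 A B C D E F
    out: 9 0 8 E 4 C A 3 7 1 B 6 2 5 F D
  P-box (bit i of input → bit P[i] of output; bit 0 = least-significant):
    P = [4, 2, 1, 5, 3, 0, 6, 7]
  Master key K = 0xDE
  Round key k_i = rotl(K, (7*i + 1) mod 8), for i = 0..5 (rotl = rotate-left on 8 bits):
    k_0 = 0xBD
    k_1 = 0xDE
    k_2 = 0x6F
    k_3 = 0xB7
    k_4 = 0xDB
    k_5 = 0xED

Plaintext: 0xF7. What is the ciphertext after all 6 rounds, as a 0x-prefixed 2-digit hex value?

s_0 = plaintext = 0xF7
s_1 = Round(s_0, k_0) = 0x61
s_2 = Round(s_1, k_1) = 0x5F
s_3 = Round(s_2, k_2) = 0x9D
s_4 = Round(s_3, k_3) = 0xAD
s_5 = Round(s_4, k_4) = 0x40
s_6 = Round(s_5, k_5) = 0x9D

0x9D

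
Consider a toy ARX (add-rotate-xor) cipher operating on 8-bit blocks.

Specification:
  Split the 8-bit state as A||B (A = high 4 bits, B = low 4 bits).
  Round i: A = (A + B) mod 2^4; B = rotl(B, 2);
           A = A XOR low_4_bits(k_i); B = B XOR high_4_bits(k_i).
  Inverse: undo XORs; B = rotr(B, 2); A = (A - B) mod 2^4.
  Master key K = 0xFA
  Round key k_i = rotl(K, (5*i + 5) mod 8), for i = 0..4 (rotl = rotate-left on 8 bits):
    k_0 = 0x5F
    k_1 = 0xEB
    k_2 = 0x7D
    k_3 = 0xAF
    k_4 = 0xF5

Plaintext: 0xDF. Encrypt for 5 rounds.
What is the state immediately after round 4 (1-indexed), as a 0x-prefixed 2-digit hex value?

0x23

s_0 = plaintext = 0xDF
s_1 = Round(s_0, k_0) = 0x3A
s_2 = Round(s_1, k_1) = 0x64
s_3 = Round(s_2, k_2) = 0x76
s_4 = Round(s_3, k_3) = 0x23
s_5 = Round(s_4, k_4) = 0x03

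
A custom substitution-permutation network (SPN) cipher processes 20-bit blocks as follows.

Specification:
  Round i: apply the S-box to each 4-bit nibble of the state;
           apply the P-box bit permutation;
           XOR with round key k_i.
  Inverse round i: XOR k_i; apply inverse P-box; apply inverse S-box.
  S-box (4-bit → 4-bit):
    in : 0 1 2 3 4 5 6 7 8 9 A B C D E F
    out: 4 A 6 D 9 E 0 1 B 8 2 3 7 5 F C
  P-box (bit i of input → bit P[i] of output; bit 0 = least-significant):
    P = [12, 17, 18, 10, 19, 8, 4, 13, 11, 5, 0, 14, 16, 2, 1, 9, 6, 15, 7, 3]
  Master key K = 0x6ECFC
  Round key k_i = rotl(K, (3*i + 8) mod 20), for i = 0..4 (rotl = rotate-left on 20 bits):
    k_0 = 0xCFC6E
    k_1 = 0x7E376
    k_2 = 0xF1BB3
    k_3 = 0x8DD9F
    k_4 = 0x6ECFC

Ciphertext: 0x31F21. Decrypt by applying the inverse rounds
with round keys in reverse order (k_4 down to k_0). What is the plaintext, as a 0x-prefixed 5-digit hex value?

0x938B6

s_0 = ciphertext = 0x31F21
s_1 = InvRound(s_0, k_4) = 0xE8F5D
s_2 = InvRound(s_1, k_3) = 0xDF96C
s_3 = InvRound(s_2, k_2) = 0xE5FFA
s_4 = InvRound(s_3, k_1) = 0x5B744
s_5 = InvRound(s_4, k_0) = 0x938B6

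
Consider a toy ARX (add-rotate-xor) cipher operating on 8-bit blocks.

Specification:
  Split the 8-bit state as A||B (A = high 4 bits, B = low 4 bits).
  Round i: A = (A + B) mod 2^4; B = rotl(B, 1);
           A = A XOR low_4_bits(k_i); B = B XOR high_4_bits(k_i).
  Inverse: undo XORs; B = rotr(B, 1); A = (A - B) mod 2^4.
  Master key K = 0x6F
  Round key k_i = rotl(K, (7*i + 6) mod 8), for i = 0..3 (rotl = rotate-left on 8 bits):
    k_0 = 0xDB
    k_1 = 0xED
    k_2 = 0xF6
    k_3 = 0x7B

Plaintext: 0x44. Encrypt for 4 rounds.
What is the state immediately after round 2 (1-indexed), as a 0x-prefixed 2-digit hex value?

s_0 = plaintext = 0x44
s_1 = Round(s_0, k_0) = 0x35
s_2 = Round(s_1, k_1) = 0x54
s_3 = Round(s_2, k_2) = 0xF7
s_4 = Round(s_3, k_3) = 0xD9

0x54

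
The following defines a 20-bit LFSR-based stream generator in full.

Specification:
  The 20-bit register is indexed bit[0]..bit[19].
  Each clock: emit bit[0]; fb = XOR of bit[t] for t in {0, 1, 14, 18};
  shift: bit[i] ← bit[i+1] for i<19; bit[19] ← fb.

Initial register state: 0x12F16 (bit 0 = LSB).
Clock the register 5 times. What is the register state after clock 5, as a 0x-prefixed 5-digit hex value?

reg_0 = 0x12F16
clock 1: out=0, reg = 0x8978B
clock 2: out=1, reg = 0x44BC5
clock 3: out=1, reg = 0xA25E2
clock 4: out=0, reg = 0xD12F1
clock 5: out=1, reg = 0x68978

0x68978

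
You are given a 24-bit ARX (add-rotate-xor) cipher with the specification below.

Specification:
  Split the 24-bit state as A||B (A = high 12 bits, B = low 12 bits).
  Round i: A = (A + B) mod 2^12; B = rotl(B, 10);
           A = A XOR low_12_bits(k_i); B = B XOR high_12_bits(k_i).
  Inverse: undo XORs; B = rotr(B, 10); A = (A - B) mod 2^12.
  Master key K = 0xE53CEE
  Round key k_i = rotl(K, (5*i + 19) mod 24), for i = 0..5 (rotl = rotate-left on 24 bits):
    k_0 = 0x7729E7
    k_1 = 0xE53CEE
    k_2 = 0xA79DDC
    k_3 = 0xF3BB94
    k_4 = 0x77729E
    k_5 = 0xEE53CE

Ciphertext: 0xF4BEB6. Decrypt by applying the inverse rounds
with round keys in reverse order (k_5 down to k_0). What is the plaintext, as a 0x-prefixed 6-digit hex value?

s_0 = ciphertext = 0xF4BEB6
s_1 = InvRound(s_0, k_5) = 0xB3914C
s_2 = InvRound(s_1, k_4) = 0x0BA8ED
s_3 = InvRound(s_2, k_3) = 0xBD5F59
s_4 = InvRound(s_3, k_2) = 0x188481
s_5 = InvRound(s_4, k_1) = 0x21CB4A
s_6 = InvRound(s_5, k_0) = 0xB180E3

0xB180E3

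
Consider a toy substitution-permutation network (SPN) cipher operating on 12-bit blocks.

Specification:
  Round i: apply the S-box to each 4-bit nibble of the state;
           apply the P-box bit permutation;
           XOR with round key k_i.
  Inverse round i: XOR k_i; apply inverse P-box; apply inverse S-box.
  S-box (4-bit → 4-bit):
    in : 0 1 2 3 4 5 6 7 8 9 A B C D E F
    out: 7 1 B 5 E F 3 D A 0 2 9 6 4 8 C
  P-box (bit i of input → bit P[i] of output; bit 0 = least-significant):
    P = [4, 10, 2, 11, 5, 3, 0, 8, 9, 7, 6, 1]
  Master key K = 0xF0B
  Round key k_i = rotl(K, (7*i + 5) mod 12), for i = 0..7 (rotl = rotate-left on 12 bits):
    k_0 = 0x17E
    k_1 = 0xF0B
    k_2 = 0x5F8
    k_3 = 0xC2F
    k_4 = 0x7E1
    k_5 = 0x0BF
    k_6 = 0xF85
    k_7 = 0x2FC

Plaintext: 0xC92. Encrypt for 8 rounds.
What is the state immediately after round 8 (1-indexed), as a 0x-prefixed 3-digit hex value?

s_0 = plaintext = 0xC92
s_1 = Round(s_0, k_0) = 0xDAE
s_2 = Round(s_1, k_1) = 0x743
s_3 = Round(s_2, k_2) = 0x6A7
s_4 = Round(s_3, k_3) = 0x6B3
s_5 = Round(s_4, k_4) = 0x455
s_6 = Round(s_5, k_5) = 0xD40
s_7 = Round(s_6, k_6) = 0xAD8
s_8 = Round(s_7, k_7) = 0xE7D

0xE7D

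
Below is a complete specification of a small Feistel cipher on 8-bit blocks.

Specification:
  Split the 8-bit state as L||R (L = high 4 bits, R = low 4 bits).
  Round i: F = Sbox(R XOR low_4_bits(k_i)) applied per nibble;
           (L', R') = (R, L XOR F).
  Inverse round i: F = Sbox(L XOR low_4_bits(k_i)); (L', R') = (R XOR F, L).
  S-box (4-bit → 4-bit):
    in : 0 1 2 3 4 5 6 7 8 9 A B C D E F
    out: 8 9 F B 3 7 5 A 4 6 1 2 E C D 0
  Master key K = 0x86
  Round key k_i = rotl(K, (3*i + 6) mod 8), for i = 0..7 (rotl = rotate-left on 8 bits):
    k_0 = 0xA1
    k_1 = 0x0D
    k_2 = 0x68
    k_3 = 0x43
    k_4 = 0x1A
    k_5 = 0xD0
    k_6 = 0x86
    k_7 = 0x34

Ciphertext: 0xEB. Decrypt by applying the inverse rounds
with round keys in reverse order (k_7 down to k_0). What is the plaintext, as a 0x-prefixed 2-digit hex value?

0x41

s_0 = ciphertext = 0xEB
s_1 = InvRound(s_0, k_7) = 0xAE
s_2 = InvRound(s_1, k_6) = 0x0A
s_3 = InvRound(s_2, k_5) = 0x20
s_4 = InvRound(s_3, k_4) = 0x42
s_5 = InvRound(s_4, k_3) = 0x84
s_6 = InvRound(s_5, k_2) = 0xC8
s_7 = InvRound(s_6, k_1) = 0x1C
s_8 = InvRound(s_7, k_0) = 0x41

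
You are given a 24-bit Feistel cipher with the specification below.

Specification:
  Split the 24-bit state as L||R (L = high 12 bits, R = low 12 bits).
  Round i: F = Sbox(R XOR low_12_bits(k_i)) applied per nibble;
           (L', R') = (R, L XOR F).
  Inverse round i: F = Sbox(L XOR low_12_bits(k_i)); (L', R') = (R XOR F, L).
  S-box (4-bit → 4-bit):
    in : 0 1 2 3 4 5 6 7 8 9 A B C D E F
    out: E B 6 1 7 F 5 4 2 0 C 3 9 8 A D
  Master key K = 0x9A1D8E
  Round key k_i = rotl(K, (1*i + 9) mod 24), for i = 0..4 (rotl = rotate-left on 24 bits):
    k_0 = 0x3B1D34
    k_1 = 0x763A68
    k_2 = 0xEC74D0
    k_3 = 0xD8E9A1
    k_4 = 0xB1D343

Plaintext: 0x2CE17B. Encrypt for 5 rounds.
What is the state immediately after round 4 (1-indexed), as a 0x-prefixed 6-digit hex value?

s_0 = plaintext = 0x2CE17B
s_1 = Round(s_0, k_0) = 0x17BBB3
s_2 = Round(s_1, k_1) = 0xBB3AF8
s_3 = Round(s_2, k_2) = 0xAF81D1
s_4 = Round(s_3, k_3) = 0x1D18B6
s_5 = Round(s_4, k_4) = 0x8B620E

0x1D18B6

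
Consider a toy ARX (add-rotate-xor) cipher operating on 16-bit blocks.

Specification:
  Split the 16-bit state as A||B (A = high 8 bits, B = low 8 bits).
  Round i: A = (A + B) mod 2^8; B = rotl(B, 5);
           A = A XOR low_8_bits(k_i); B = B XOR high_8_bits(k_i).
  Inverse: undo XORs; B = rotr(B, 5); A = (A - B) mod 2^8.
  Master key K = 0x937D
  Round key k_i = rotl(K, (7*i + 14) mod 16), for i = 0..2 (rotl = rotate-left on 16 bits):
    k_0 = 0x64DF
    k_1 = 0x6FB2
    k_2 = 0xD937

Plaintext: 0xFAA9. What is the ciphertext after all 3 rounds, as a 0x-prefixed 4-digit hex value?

0xF371

s_0 = plaintext = 0xFAA9
s_1 = Round(s_0, k_0) = 0x7C51
s_2 = Round(s_1, k_1) = 0x7F45
s_3 = Round(s_2, k_2) = 0xF371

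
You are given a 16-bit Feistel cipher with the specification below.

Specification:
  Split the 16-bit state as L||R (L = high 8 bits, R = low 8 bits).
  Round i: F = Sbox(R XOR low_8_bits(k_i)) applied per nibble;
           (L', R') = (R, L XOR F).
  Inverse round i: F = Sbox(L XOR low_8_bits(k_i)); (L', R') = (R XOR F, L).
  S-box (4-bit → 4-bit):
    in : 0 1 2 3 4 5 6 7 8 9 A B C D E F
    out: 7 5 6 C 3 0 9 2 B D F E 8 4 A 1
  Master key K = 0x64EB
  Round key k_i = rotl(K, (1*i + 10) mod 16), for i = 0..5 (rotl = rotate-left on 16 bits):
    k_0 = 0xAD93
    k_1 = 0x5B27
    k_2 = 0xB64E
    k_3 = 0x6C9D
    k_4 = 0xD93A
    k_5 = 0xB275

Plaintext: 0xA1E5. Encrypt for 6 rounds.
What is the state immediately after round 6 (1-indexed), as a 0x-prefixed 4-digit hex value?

0xA209

s_0 = plaintext = 0xA1E5
s_1 = Round(s_0, k_0) = 0xE588
s_2 = Round(s_1, k_1) = 0x8814
s_3 = Round(s_2, k_2) = 0x1487
s_4 = Round(s_3, k_3) = 0x874B
s_5 = Round(s_4, k_4) = 0x4BA2
s_6 = Round(s_5, k_5) = 0xA209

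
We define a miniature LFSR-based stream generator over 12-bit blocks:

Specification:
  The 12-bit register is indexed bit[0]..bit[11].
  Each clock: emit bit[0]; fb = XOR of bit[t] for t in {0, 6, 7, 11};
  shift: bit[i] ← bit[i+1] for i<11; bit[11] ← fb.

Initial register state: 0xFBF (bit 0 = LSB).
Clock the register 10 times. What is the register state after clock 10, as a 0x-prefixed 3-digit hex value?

reg_0 = 0xFBF
clock 1: out=1, reg = 0xFDF
clock 2: out=1, reg = 0x7EF
clock 3: out=1, reg = 0xBF7
clock 4: out=1, reg = 0x5FB
clock 5: out=1, reg = 0xAFD
clock 6: out=1, reg = 0x57E
clock 7: out=0, reg = 0xABF
clock 8: out=1, reg = 0xD5F
clock 9: out=1, reg = 0xEAF
clock 10: out=1, reg = 0xF57

0xF57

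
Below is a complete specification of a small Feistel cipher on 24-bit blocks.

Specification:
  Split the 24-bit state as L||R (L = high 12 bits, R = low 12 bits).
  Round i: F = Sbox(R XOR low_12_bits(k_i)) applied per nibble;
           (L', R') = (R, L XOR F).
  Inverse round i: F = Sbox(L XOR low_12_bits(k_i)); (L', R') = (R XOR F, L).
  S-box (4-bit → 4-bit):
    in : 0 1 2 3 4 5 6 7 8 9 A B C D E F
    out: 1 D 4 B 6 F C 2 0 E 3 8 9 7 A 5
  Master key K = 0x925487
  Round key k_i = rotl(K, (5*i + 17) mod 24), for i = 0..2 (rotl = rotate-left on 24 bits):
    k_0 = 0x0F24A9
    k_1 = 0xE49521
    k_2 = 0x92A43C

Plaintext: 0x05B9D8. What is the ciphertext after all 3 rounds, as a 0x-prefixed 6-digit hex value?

0xD2A9AA

s_0 = plaintext = 0x05B9D8
s_1 = Round(s_0, k_0) = 0x9D8776
s_2 = Round(s_1, k_1) = 0x776D2A
s_3 = Round(s_2, k_2) = 0xD2A9AA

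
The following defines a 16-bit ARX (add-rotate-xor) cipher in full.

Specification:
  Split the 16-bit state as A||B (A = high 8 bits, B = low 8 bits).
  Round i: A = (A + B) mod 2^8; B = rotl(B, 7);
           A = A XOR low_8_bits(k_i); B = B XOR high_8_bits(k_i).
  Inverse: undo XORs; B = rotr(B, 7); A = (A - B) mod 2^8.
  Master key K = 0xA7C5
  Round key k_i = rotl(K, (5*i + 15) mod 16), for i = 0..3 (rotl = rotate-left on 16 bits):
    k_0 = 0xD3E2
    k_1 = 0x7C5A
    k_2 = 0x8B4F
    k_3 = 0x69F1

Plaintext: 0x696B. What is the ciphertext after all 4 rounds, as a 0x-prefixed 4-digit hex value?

0x777F

s_0 = plaintext = 0x696B
s_1 = Round(s_0, k_0) = 0x3666
s_2 = Round(s_1, k_1) = 0xC64F
s_3 = Round(s_2, k_2) = 0x5A2C
s_4 = Round(s_3, k_3) = 0x777F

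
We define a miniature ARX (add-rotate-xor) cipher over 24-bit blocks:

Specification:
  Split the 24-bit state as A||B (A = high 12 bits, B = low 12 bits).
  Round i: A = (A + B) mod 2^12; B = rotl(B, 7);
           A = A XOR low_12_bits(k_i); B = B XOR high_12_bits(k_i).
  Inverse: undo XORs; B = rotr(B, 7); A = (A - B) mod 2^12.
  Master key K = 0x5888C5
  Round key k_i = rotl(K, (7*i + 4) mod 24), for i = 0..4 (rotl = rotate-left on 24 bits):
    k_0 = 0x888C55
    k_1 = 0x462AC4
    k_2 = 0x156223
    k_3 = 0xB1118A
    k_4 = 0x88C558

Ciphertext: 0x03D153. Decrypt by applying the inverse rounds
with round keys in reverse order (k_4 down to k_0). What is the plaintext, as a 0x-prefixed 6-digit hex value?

0x14D0B7

s_0 = ciphertext = 0x03D153
s_1 = InvRound(s_0, k_4) = 0x972BF3
s_2 = InvRound(s_1, k_3) = 0xCB7C41
s_3 = InvRound(s_2, k_2) = 0xB9A2FA
s_4 = InvRound(s_3, k_1) = 0xE5130D
s_5 = InvRound(s_4, k_0) = 0x14D0B7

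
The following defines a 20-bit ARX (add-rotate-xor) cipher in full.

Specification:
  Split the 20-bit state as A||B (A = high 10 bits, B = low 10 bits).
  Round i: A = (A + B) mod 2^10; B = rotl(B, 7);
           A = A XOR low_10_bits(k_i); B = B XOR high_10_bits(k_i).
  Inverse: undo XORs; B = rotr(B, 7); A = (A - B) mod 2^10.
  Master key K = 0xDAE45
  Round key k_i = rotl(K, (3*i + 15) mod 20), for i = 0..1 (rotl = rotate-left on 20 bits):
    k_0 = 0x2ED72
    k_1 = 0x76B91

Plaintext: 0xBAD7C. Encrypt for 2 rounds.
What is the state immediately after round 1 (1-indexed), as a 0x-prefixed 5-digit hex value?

0x45694

s_0 = plaintext = 0xBAD7C
s_1 = Round(s_0, k_0) = 0x45694
s_2 = Round(s_1, k_1) = 0x0E388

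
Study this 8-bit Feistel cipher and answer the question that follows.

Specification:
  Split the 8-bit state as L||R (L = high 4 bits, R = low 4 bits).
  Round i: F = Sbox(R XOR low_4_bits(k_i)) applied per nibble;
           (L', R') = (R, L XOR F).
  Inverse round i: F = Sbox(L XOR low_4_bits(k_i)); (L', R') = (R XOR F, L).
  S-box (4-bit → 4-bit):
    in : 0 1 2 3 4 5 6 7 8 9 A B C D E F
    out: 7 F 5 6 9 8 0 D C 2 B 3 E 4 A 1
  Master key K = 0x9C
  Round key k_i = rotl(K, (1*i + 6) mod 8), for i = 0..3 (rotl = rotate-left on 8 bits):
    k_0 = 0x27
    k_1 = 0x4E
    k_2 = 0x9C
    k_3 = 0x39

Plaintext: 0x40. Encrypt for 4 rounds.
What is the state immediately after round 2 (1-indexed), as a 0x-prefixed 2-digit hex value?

0x9D

s_0 = plaintext = 0x40
s_1 = Round(s_0, k_0) = 0x09
s_2 = Round(s_1, k_1) = 0x9D
s_3 = Round(s_2, k_2) = 0xD6
s_4 = Round(s_3, k_3) = 0x6C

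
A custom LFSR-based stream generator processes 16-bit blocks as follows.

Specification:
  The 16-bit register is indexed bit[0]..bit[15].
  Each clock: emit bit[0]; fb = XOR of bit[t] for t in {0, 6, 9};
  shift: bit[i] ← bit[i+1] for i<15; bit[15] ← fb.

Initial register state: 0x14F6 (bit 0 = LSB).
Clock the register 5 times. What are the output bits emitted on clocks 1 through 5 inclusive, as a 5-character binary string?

01101

reg_0 = 0x14F6
clock 1: out=0, reg = 0x8A7B
clock 2: out=1, reg = 0xC53D
clock 3: out=1, reg = 0xE29E
clock 4: out=0, reg = 0xF14F
clock 5: out=1, reg = 0x78A7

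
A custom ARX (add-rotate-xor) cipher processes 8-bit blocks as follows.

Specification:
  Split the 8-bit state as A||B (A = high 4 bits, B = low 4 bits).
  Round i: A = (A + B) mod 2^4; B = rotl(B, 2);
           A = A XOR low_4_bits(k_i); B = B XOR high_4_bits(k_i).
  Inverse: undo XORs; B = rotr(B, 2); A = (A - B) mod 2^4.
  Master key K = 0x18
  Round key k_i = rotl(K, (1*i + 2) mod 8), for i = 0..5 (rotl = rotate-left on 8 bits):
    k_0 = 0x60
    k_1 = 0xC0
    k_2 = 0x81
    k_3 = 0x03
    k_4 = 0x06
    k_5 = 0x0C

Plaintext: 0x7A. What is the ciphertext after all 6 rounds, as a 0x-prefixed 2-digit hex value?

s_0 = plaintext = 0x7A
s_1 = Round(s_0, k_0) = 0x1C
s_2 = Round(s_1, k_1) = 0xDF
s_3 = Round(s_2, k_2) = 0xD7
s_4 = Round(s_3, k_3) = 0x7D
s_5 = Round(s_4, k_4) = 0x27
s_6 = Round(s_5, k_5) = 0x5D

0x5D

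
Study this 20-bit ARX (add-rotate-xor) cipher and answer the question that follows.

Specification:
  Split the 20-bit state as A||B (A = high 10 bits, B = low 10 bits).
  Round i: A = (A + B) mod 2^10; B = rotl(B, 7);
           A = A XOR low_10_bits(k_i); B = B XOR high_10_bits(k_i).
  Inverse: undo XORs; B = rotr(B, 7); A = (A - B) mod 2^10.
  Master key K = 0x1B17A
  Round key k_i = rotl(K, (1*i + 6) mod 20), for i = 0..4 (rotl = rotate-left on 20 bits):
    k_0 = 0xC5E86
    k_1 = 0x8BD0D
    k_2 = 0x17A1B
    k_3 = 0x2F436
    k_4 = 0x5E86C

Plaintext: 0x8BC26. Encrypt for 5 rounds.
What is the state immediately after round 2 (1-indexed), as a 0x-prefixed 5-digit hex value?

s_0 = plaintext = 0x8BC26
s_1 = Round(s_0, k_0) = 0x34C13
s_2 = Round(s_1, k_1) = 0x7AFAD
s_3 = Round(s_2, k_2) = 0xE0EAB
s_4 = Round(s_3, k_3) = 0x86168
s_5 = Round(s_4, k_4) = 0xFB157

0x7AFAD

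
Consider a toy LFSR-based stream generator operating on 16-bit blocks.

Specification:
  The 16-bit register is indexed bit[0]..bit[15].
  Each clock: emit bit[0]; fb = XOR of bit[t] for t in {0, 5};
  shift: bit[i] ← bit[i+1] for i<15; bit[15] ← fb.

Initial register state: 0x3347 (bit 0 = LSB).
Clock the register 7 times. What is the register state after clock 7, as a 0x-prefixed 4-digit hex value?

reg_0 = 0x3347
clock 1: out=1, reg = 0x99A3
clock 2: out=1, reg = 0x4CD1
clock 3: out=1, reg = 0xA668
clock 4: out=0, reg = 0xD334
clock 5: out=0, reg = 0xE99A
clock 6: out=0, reg = 0x74CD
clock 7: out=1, reg = 0xBA66

0xBA66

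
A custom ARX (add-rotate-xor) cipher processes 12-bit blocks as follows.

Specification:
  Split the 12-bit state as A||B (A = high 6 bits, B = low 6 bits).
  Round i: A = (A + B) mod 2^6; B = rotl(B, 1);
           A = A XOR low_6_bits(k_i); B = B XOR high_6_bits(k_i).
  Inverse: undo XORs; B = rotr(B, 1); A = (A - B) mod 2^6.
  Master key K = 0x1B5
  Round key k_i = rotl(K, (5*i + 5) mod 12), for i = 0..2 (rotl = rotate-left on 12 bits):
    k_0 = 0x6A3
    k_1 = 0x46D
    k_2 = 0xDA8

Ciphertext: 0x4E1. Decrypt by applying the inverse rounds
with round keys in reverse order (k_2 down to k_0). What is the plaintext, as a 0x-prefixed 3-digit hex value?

s_0 = ciphertext = 0x4E1
s_1 = InvRound(s_0, k_2) = 0x42B
s_2 = InvRound(s_1, k_1) = 0x81D
s_3 = InvRound(s_2, k_0) = 0x823

0x823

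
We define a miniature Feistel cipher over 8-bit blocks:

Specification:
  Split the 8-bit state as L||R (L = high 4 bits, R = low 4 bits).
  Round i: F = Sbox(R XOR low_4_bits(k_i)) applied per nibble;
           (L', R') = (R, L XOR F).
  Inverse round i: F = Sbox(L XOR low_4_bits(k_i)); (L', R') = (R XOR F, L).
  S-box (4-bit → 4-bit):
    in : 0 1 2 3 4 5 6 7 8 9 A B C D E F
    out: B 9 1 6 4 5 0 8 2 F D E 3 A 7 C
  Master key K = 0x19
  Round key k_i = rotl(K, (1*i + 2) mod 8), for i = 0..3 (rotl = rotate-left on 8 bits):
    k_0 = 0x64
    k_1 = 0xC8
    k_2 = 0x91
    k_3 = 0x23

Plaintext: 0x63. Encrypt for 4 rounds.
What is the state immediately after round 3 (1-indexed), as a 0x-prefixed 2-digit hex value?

0x3F

s_0 = plaintext = 0x63
s_1 = Round(s_0, k_0) = 0x3E
s_2 = Round(s_1, k_1) = 0xE3
s_3 = Round(s_2, k_2) = 0x3F
s_4 = Round(s_3, k_3) = 0xF0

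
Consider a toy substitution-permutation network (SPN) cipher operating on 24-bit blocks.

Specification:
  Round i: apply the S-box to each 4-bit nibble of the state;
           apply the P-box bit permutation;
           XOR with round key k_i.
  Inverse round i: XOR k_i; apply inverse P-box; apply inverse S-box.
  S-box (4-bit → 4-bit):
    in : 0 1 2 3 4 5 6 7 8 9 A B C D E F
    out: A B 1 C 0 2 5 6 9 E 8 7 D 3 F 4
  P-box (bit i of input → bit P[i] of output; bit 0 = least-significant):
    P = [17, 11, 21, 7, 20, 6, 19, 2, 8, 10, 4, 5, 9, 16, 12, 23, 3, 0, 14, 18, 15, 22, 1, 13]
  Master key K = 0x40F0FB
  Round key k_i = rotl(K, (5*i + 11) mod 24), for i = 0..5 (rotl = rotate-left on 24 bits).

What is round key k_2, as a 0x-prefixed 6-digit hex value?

K = 0x40F0FB
k_0 = rotl(K, (5*0+11) mod 24) = rotl(K, 11) = 0x87DA07
k_1 = rotl(K, (5*1+11) mod 24) = rotl(K, 16) = 0xFB40F0
k_2 = rotl(K, (5*2+11) mod 24) = rotl(K, 21) = 0x681E1F

0x681E1F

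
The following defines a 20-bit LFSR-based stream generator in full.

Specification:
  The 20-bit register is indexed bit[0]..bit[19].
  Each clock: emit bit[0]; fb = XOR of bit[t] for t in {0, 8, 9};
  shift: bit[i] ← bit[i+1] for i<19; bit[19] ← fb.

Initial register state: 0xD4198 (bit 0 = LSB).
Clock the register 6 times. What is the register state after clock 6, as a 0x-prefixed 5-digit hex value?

reg_0 = 0xD4198
clock 1: out=0, reg = 0xEA0CC
clock 2: out=0, reg = 0x75066
clock 3: out=0, reg = 0x3A833
clock 4: out=1, reg = 0x9D419
clock 5: out=1, reg = 0xCEA0C
clock 6: out=0, reg = 0xE7506

0xE7506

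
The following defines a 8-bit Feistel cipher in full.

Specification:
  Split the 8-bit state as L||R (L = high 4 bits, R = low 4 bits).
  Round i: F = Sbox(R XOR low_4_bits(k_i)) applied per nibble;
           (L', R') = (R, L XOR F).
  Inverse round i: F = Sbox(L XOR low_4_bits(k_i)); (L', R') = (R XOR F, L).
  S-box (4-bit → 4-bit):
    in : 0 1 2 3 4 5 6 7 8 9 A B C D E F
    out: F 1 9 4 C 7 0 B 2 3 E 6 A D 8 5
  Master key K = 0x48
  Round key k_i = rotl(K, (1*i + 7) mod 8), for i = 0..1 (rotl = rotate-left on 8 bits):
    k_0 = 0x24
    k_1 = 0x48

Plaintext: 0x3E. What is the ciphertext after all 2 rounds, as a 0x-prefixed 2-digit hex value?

s_0 = plaintext = 0x3E
s_1 = Round(s_0, k_0) = 0xED
s_2 = Round(s_1, k_1) = 0xD9

0xD9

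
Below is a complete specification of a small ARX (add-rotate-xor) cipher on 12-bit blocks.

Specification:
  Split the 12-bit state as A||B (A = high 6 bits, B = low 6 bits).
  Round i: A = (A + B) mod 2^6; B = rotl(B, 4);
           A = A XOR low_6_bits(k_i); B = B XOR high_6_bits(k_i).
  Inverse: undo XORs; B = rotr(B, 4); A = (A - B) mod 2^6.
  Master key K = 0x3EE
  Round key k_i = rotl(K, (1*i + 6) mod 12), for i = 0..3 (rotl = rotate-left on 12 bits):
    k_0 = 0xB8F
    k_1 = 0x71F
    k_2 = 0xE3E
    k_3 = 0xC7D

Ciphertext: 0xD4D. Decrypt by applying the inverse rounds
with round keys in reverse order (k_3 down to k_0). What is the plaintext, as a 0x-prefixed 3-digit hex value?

s_0 = ciphertext = 0xD4D
s_1 = InvRound(s_0, k_3) = 0x573
s_2 = InvRound(s_1, k_2) = 0xFEC
s_3 = InvRound(s_2, k_1) = 0x743
s_4 = InvRound(s_3, k_0) = 0x736

0x736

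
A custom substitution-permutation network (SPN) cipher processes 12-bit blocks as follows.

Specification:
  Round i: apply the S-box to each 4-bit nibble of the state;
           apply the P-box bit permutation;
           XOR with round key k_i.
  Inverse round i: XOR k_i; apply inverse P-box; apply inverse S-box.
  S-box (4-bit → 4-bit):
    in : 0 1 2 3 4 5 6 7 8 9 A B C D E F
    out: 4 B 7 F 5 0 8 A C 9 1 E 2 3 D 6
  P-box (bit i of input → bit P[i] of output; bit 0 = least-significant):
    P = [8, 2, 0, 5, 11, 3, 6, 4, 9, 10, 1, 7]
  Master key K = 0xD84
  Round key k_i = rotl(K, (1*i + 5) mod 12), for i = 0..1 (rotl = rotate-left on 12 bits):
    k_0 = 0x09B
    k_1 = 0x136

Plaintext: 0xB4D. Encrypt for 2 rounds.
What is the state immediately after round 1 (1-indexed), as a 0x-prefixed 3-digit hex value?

0xD5D

s_0 = plaintext = 0xB4D
s_1 = Round(s_0, k_0) = 0xD5D
s_2 = Round(s_1, k_1) = 0x632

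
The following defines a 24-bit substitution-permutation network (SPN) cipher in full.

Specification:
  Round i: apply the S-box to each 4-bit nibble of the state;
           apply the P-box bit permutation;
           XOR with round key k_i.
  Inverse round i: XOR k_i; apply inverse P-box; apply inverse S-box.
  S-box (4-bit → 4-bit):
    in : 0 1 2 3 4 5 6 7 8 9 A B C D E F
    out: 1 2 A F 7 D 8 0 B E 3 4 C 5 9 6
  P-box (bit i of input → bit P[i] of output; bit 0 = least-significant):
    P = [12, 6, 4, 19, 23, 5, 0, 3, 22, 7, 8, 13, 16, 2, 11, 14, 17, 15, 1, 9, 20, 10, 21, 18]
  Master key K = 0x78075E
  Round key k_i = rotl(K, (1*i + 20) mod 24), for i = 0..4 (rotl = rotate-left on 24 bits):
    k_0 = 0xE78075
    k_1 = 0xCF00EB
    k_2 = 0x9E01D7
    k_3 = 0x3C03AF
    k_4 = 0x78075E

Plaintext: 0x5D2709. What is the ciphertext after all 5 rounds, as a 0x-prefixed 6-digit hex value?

0x5D3B73

s_0 = plaintext = 0x5D2709
s_1 = Round(s_0, k_0) = 0x59C023
s_2 = Round(s_1, k_1) = 0xB3DA91
s_3 = Round(s_2, k_2) = 0xFD8B3C
s_4 = Round(s_3, k_3) = 0x974690
s_5 = Round(s_4, k_4) = 0x5D3B73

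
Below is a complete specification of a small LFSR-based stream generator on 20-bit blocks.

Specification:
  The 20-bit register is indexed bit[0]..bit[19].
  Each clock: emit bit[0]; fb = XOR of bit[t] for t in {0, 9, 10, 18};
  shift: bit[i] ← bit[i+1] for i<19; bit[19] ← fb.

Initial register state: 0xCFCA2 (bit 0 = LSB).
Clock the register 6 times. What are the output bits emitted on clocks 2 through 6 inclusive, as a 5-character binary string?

reg_0 = 0xCFCA2
clock 1: out=0, reg = 0x67E51
clock 2: out=1, reg = 0x33F28
clock 3: out=0, reg = 0x19F94
clock 4: out=0, reg = 0x0CFCA
clock 5: out=0, reg = 0x067E5
clock 6: out=1, reg = 0x833F2

10001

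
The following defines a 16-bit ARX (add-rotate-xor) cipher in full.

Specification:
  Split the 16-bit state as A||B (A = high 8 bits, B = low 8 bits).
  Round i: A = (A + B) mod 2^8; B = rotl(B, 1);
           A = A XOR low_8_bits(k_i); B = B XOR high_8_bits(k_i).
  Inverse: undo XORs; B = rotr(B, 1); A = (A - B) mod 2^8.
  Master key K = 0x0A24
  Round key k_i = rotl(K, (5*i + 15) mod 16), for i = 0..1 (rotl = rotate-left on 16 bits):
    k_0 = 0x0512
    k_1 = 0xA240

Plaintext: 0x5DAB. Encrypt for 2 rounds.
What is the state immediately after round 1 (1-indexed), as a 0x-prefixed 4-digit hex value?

s_0 = plaintext = 0x5DAB
s_1 = Round(s_0, k_0) = 0x1A52
s_2 = Round(s_1, k_1) = 0x2C06

0x1A52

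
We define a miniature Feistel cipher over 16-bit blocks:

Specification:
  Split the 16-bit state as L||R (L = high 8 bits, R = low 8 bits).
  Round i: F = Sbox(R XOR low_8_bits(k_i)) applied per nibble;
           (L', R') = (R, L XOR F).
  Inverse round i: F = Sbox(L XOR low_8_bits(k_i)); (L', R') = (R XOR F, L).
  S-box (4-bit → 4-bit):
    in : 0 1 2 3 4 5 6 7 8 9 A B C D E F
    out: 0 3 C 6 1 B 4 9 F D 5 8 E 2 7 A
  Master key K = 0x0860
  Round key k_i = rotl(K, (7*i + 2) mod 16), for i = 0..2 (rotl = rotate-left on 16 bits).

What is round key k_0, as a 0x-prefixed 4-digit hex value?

K = 0x0860
k_0 = rotl(K, (7*0+2) mod 16) = rotl(K, 2) = 0x2180

0x2180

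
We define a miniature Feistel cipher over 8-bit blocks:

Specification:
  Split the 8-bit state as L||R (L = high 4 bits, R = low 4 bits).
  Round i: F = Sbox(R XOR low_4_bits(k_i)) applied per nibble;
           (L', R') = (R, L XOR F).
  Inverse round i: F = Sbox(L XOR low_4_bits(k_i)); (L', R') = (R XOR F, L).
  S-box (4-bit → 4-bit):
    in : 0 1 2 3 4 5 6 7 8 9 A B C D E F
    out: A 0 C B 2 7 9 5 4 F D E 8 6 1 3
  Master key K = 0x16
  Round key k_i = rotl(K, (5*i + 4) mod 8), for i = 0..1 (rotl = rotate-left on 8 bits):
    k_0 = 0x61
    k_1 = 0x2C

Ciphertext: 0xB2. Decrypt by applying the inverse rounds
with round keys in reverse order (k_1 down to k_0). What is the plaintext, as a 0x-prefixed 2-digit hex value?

0x27

s_0 = ciphertext = 0xB2
s_1 = InvRound(s_0, k_1) = 0x7B
s_2 = InvRound(s_1, k_0) = 0x27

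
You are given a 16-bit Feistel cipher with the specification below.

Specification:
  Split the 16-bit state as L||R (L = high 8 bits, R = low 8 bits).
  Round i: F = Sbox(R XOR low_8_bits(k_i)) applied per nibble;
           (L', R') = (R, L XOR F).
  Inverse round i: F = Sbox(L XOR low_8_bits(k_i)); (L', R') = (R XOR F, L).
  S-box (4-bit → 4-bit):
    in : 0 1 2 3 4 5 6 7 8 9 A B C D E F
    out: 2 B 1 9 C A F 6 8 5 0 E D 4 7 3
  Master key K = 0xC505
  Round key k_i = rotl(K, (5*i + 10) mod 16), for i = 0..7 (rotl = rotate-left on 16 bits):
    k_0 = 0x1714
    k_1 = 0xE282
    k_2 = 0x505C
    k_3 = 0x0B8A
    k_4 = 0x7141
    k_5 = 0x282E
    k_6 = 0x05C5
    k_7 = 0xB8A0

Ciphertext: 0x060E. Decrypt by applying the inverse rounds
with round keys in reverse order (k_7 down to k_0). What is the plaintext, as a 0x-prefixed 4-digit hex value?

0xDA8A

s_0 = ciphertext = 0x060E
s_1 = InvRound(s_0, k_7) = 0x0106
s_2 = InvRound(s_1, k_6) = 0xDA01
s_3 = InvRound(s_2, k_5) = 0x3DDA
s_4 = InvRound(s_3, k_4) = 0xB73D
s_5 = InvRound(s_4, k_3) = 0xA9B7
s_6 = InvRound(s_5, k_2) = 0x8DA9
s_7 = InvRound(s_6, k_1) = 0x8A8D
s_8 = InvRound(s_7, k_0) = 0xDA8A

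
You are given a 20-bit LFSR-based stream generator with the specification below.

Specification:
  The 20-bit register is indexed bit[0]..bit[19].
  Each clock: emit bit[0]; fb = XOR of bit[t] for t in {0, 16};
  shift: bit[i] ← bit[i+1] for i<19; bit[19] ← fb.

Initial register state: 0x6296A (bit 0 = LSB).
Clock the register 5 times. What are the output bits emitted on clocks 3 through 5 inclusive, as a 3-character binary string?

010

reg_0 = 0x6296A
clock 1: out=0, reg = 0x314B5
clock 2: out=1, reg = 0x18A5A
clock 3: out=0, reg = 0x8C52D
clock 4: out=1, reg = 0xC6296
clock 5: out=0, reg = 0x6314B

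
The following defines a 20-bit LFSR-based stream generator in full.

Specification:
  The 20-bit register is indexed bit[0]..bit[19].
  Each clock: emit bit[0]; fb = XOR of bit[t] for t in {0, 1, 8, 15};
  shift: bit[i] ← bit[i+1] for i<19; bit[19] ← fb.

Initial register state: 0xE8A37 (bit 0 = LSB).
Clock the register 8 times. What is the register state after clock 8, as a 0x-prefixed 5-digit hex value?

0xDBE8A

reg_0 = 0xE8A37
clock 1: out=1, reg = 0xF451B
clock 2: out=1, reg = 0xFA28D
clock 3: out=1, reg = 0x7D146
clock 4: out=0, reg = 0xBE8A3
clock 5: out=1, reg = 0xDF451
clock 6: out=1, reg = 0x6FA28
clock 7: out=0, reg = 0xB7D14
clock 8: out=0, reg = 0xDBE8A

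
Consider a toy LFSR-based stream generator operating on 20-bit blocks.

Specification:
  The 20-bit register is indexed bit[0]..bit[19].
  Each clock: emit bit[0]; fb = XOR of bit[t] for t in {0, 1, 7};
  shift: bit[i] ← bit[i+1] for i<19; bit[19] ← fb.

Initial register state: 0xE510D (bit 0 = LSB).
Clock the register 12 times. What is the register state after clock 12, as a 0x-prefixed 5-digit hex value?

reg_0 = 0xE510D
clock 1: out=1, reg = 0xF2886
clock 2: out=0, reg = 0x79443
clock 3: out=1, reg = 0x3CA21
clock 4: out=1, reg = 0x9E510
clock 5: out=0, reg = 0x4F288
clock 6: out=0, reg = 0xA7944
clock 7: out=0, reg = 0x53CA2
clock 8: out=0, reg = 0x29E51
clock 9: out=1, reg = 0x94F28
clock 10: out=0, reg = 0x4A794
clock 11: out=0, reg = 0xA53CA
clock 12: out=0, reg = 0x529E5

0x529E5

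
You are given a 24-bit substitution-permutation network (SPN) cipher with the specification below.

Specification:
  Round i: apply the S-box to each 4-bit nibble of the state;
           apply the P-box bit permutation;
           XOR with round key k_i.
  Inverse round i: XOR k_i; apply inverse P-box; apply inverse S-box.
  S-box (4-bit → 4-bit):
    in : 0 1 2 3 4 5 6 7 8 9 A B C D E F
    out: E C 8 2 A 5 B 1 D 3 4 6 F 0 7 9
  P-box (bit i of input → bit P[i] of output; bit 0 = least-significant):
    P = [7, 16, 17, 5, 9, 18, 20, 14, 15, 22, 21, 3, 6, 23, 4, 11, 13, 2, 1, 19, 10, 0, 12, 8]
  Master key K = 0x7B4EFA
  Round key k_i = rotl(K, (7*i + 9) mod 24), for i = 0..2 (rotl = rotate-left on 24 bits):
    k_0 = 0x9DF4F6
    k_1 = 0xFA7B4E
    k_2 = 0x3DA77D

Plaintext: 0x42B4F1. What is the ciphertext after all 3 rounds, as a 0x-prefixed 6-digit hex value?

0x3EC8AA

s_0 = plaintext = 0x42B4F1
s_1 = Round(s_0, k_0) = 0x57B7CF
s_2 = Round(s_1, k_1) = 0x6E8DFE
s_3 = Round(s_2, k_2) = 0x3EC8AA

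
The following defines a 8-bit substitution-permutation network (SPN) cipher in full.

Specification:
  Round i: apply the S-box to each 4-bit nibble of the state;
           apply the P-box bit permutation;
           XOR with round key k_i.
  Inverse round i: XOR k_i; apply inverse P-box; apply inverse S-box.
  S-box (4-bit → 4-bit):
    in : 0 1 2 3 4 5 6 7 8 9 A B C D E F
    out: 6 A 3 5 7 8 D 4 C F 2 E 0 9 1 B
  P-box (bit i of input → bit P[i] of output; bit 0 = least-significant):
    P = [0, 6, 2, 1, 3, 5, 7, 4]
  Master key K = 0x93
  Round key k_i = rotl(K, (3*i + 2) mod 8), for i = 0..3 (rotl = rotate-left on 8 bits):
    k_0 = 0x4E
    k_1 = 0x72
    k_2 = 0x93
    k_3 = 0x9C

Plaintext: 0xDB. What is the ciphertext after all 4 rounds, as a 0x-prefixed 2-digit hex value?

0x51

s_0 = plaintext = 0xDB
s_1 = Round(s_0, k_0) = 0x10
s_2 = Round(s_1, k_1) = 0x06
s_3 = Round(s_2, k_2) = 0x34
s_4 = Round(s_3, k_3) = 0x51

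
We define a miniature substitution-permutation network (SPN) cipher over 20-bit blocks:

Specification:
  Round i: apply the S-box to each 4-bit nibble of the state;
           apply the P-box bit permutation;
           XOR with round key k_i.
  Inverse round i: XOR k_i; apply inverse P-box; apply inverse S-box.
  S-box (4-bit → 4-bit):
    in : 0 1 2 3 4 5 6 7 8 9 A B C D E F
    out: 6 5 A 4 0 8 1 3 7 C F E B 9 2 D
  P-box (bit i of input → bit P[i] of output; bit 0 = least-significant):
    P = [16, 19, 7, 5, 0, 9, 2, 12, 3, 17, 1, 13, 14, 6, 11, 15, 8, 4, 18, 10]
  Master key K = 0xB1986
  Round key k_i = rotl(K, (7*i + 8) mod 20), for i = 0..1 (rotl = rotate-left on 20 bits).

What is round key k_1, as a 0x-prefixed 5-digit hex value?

0x358CC

K = 0xB1986
k_0 = rotl(K, (7*0+8) mod 20) = rotl(K, 8) = 0x986B1
k_1 = rotl(K, (7*1+8) mod 20) = rotl(K, 15) = 0x358CC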